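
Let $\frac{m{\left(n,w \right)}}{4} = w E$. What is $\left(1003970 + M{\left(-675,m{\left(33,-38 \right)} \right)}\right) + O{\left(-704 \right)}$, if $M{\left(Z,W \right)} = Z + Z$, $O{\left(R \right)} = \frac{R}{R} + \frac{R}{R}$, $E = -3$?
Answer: $1002622$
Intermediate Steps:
$m{\left(n,w \right)} = - 12 w$ ($m{\left(n,w \right)} = 4 w \left(-3\right) = 4 \left(- 3 w\right) = - 12 w$)
$O{\left(R \right)} = 2$ ($O{\left(R \right)} = 1 + 1 = 2$)
$M{\left(Z,W \right)} = 2 Z$
$\left(1003970 + M{\left(-675,m{\left(33,-38 \right)} \right)}\right) + O{\left(-704 \right)} = \left(1003970 + 2 \left(-675\right)\right) + 2 = \left(1003970 - 1350\right) + 2 = 1002620 + 2 = 1002622$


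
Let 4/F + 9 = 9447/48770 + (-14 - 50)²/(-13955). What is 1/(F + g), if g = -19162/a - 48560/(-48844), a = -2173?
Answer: 32866681856994811/308054137017367834 ≈ 0.10669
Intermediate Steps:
F = -544468280/1238639437 (F = 4/(-9 + (9447/48770 + (-14 - 50)²/(-13955))) = 4/(-9 + (9447*(1/48770) + (-64)²*(-1/13955))) = 4/(-9 + (9447/48770 + 4096*(-1/13955))) = 4/(-9 + (9447/48770 - 4096/13955)) = 4/(-9 - 13585807/136117070) = 4/(-1238639437/136117070) = 4*(-136117070/1238639437) = -544468280/1238639437 ≈ -0.43957)
g = 260367402/26534503 (g = -19162/(-2173) - 48560/(-48844) = -19162*(-1/2173) - 48560*(-1/48844) = 19162/2173 + 12140/12211 = 260367402/26534503 ≈ 9.8124)
1/(F + g) = 1/(-544468280/1238639437 + 260367402/26534503) = 1/(308054137017367834/32866681856994811) = 32866681856994811/308054137017367834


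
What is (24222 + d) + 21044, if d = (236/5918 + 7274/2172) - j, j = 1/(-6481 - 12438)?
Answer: 2752184849065159/60795714606 ≈ 45269.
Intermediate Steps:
j = -1/18919 (j = 1/(-18919) = -1/18919 ≈ -5.2857e-5)
d = 206031709963/60795714606 (d = (236/5918 + 7274/2172) - 1*(-1/18919) = (236*(1/5918) + 7274*(1/2172)) + 1/18919 = (118/2959 + 3637/1086) + 1/18919 = 10890031/3213474 + 1/18919 = 206031709963/60795714606 ≈ 3.3889)
(24222 + d) + 21044 = (24222 + 206031709963/60795714606) + 21044 = 1472799830896495/60795714606 + 21044 = 2752184849065159/60795714606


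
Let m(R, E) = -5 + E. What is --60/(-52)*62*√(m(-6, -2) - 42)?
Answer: -6510*I/13 ≈ -500.77*I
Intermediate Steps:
--60/(-52)*62*√(m(-6, -2) - 42) = --60/(-52)*62*√((-5 - 2) - 42) = --60*(-1/52)*62*√(-7 - 42) = -(15/13)*62*√(-49) = -930*7*I/13 = -6510*I/13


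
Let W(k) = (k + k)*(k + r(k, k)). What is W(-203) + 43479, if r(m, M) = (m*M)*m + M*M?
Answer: 3379758405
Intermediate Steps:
r(m, M) = M² + M*m² (r(m, M) = (M*m)*m + M² = M*m² + M² = M² + M*m²)
W(k) = 2*k*(k + k*(k + k²)) (W(k) = (k + k)*(k + k*(k + k²)) = (2*k)*(k + k*(k + k²)) = 2*k*(k + k*(k + k²)))
W(-203) + 43479 = 2*(-203)²*(1 - 203*(1 - 203)) + 43479 = 2*41209*(1 - 203*(-202)) + 43479 = 2*41209*(1 + 41006) + 43479 = 2*41209*41007 + 43479 = 3379714926 + 43479 = 3379758405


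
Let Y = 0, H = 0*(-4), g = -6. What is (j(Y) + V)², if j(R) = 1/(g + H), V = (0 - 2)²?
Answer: 529/36 ≈ 14.694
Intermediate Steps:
H = 0
V = 4 (V = (-2)² = 4)
j(R) = -⅙ (j(R) = 1/(-6 + 0) = 1/(-6) = -⅙)
(j(Y) + V)² = (-⅙ + 4)² = (23/6)² = 529/36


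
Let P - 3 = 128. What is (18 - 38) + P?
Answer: 111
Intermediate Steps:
P = 131 (P = 3 + 128 = 131)
(18 - 38) + P = (18 - 38) + 131 = -20 + 131 = 111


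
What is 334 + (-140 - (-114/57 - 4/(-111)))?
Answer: 21752/111 ≈ 195.96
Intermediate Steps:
334 + (-140 - (-114/57 - 4/(-111))) = 334 + (-140 - (-114*1/57 - 4*(-1/111))) = 334 + (-140 - (-2 + 4/111)) = 334 + (-140 - 1*(-218/111)) = 334 + (-140 + 218/111) = 334 - 15322/111 = 21752/111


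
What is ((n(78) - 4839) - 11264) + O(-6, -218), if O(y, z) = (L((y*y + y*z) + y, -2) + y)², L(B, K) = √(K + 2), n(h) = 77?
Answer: -15990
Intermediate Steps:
L(B, K) = √(2 + K)
O(y, z) = y² (O(y, z) = (√(2 - 2) + y)² = (√0 + y)² = (0 + y)² = y²)
((n(78) - 4839) - 11264) + O(-6, -218) = ((77 - 4839) - 11264) + (-6)² = (-4762 - 11264) + 36 = -16026 + 36 = -15990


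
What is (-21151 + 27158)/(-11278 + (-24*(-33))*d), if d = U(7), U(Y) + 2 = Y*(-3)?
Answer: -6007/29494 ≈ -0.20367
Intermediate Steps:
U(Y) = -2 - 3*Y (U(Y) = -2 + Y*(-3) = -2 - 3*Y)
d = -23 (d = -2 - 3*7 = -2 - 21 = -23)
(-21151 + 27158)/(-11278 + (-24*(-33))*d) = (-21151 + 27158)/(-11278 - 24*(-33)*(-23)) = 6007/(-11278 + 792*(-23)) = 6007/(-11278 - 18216) = 6007/(-29494) = 6007*(-1/29494) = -6007/29494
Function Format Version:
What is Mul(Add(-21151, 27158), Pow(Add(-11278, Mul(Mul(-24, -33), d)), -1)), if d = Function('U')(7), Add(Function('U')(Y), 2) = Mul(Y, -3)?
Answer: Rational(-6007, 29494) ≈ -0.20367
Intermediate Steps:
Function('U')(Y) = Add(-2, Mul(-3, Y)) (Function('U')(Y) = Add(-2, Mul(Y, -3)) = Add(-2, Mul(-3, Y)))
d = -23 (d = Add(-2, Mul(-3, 7)) = Add(-2, -21) = -23)
Mul(Add(-21151, 27158), Pow(Add(-11278, Mul(Mul(-24, -33), d)), -1)) = Mul(Add(-21151, 27158), Pow(Add(-11278, Mul(Mul(-24, -33), -23)), -1)) = Mul(6007, Pow(Add(-11278, Mul(792, -23)), -1)) = Mul(6007, Pow(Add(-11278, -18216), -1)) = Mul(6007, Pow(-29494, -1)) = Mul(6007, Rational(-1, 29494)) = Rational(-6007, 29494)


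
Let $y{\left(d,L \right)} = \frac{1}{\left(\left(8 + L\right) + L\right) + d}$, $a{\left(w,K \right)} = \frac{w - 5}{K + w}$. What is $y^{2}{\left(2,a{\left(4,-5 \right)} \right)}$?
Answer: $\frac{1}{144} \approx 0.0069444$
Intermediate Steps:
$a{\left(w,K \right)} = \frac{-5 + w}{K + w}$
$y{\left(d,L \right)} = \frac{1}{8 + d + 2 L}$ ($y{\left(d,L \right)} = \frac{1}{\left(8 + 2 L\right) + d} = \frac{1}{8 + d + 2 L}$)
$y^{2}{\left(2,a{\left(4,-5 \right)} \right)} = \left(\frac{1}{8 + 2 + 2 \frac{-5 + 4}{-5 + 4}}\right)^{2} = \left(\frac{1}{8 + 2 + 2 \frac{1}{-1} \left(-1\right)}\right)^{2} = \left(\frac{1}{8 + 2 + 2 \left(\left(-1\right) \left(-1\right)\right)}\right)^{2} = \left(\frac{1}{8 + 2 + 2 \cdot 1}\right)^{2} = \left(\frac{1}{8 + 2 + 2}\right)^{2} = \left(\frac{1}{12}\right)^{2} = \frac{1}{144}$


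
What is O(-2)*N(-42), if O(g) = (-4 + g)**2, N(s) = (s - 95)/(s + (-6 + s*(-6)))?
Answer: -411/17 ≈ -24.176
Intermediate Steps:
N(s) = (-95 + s)/(-6 - 5*s) (N(s) = (-95 + s)/(s + (-6 - 6*s)) = (-95 + s)/(-6 - 5*s))
O(-2)*N(-42) = (-4 - 2)**2*((95 - 1*(-42))/(6 + 5*(-42))) = (-6)**2*((95 + 42)/(6 - 210)) = 36*(137/(-204)) = 36*(-1/204*137) = 36*(-137/204) = -411/17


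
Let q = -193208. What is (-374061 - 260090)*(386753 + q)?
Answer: -122736755295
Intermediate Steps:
(-374061 - 260090)*(386753 + q) = (-374061 - 260090)*(386753 - 193208) = -634151*193545 = -122736755295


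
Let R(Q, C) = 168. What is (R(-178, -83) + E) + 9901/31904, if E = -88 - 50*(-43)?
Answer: 71155821/31904 ≈ 2230.3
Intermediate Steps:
E = 2062 (E = -88 + 2150 = 2062)
(R(-178, -83) + E) + 9901/31904 = (168 + 2062) + 9901/31904 = 2230 + 9901*(1/31904) = 2230 + 9901/31904 = 71155821/31904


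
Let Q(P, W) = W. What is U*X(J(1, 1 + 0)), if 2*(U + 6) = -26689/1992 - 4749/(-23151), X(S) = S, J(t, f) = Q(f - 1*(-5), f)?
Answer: -387272845/30744528 ≈ -12.596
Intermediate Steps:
J(t, f) = f
U = -387272845/30744528 (U = -6 + (-26689/1992 - 4749/(-23151))/2 = -6 + (-26689*1/1992 - 4749*(-1/23151))/2 = -6 + (-26689/1992 + 1583/7717)/2 = -6 + (1/2)*(-202805677/15372264) = -6 - 202805677/30744528 = -387272845/30744528 ≈ -12.596)
U*X(J(1, 1 + 0)) = -387272845*(1 + 0)/30744528 = -387272845/30744528*1 = -387272845/30744528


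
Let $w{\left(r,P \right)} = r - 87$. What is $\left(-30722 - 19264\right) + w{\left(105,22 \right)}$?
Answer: $-49968$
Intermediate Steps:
$w{\left(r,P \right)} = -87 + r$ ($w{\left(r,P \right)} = r - 87 = -87 + r$)
$\left(-30722 - 19264\right) + w{\left(105,22 \right)} = \left(-30722 - 19264\right) + \left(-87 + 105\right) = -49986 + 18 = -49968$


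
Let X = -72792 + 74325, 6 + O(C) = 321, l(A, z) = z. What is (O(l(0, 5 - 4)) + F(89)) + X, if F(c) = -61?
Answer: 1787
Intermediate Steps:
O(C) = 315 (O(C) = -6 + 321 = 315)
X = 1533
(O(l(0, 5 - 4)) + F(89)) + X = (315 - 61) + 1533 = 254 + 1533 = 1787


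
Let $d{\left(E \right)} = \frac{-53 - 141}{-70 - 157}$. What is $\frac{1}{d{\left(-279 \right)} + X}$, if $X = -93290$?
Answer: $- \frac{227}{21176636} \approx -1.0719 \cdot 10^{-5}$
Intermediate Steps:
$d{\left(E \right)} = \frac{194}{227}$ ($d{\left(E \right)} = - \frac{194}{-227} = \left(-194\right) \left(- \frac{1}{227}\right) = \frac{194}{227}$)
$\frac{1}{d{\left(-279 \right)} + X} = \frac{1}{\frac{194}{227} - 93290} = \frac{1}{- \frac{21176636}{227}} = - \frac{227}{21176636}$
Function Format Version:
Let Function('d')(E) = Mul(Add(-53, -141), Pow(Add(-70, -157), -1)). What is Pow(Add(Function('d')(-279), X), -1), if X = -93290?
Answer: Rational(-227, 21176636) ≈ -1.0719e-5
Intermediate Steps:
Function('d')(E) = Rational(194, 227) (Function('d')(E) = Mul(-194, Pow(-227, -1)) = Mul(-194, Rational(-1, 227)) = Rational(194, 227))
Pow(Add(Function('d')(-279), X), -1) = Pow(Add(Rational(194, 227), -93290), -1) = Pow(Rational(-21176636, 227), -1) = Rational(-227, 21176636)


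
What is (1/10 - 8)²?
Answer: 6241/100 ≈ 62.410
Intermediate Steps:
(1/10 - 8)² = (⅒ - 8)² = (-79/10)² = 6241/100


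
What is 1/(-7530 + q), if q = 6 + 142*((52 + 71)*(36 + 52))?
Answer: 1/1529484 ≈ 6.5381e-7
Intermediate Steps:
q = 1537014 (q = 6 + 142*(123*88) = 6 + 142*10824 = 6 + 1537008 = 1537014)
1/(-7530 + q) = 1/(-7530 + 1537014) = 1/1529484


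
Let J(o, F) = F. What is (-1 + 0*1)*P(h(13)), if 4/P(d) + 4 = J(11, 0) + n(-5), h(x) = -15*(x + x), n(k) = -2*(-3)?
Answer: -2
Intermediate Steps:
n(k) = 6
h(x) = -30*x
P(d) = 2 (P(d) = 4/(-4 + (0 + 6)) = 4/(-4 + 6) = 4/2 = 4*(½) = 2)
(-1 + 0*1)*P(h(13)) = (-1 + 0*1)*2 = (-1 + 0)*2 = -1*2 = -2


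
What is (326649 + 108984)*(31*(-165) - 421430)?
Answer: -185817077985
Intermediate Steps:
(326649 + 108984)*(31*(-165) - 421430) = 435633*(-5115 - 421430) = 435633*(-426545) = -185817077985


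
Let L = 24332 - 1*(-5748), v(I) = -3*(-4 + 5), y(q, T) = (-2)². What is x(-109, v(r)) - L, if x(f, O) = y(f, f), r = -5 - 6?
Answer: -30076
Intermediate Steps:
r = -11
y(q, T) = 4
v(I) = -3 (v(I) = -3*1 = -3)
x(f, O) = 4
L = 30080 (L = 24332 + 5748 = 30080)
x(-109, v(r)) - L = 4 - 1*30080 = 4 - 30080 = -30076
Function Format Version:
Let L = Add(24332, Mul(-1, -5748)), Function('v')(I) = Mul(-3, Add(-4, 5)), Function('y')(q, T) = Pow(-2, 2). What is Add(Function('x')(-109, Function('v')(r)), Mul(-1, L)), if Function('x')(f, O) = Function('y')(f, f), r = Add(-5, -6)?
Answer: -30076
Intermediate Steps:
r = -11
Function('y')(q, T) = 4
Function('v')(I) = -3 (Function('v')(I) = Mul(-3, 1) = -3)
Function('x')(f, O) = 4
L = 30080 (L = Add(24332, 5748) = 30080)
Add(Function('x')(-109, Function('v')(r)), Mul(-1, L)) = Add(4, Mul(-1, 30080)) = Add(4, -30080) = -30076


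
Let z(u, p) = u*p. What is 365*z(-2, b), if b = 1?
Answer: -730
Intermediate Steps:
z(u, p) = p*u
365*z(-2, b) = 365*(1*(-2)) = 365*(-2) = -730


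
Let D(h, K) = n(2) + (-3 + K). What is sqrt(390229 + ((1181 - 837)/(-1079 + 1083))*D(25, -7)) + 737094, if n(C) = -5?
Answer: 737094 + sqrt(388939) ≈ 7.3772e+5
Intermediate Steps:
D(h, K) = -8 + K (D(h, K) = -5 + (-3 + K) = -8 + K)
sqrt(390229 + ((1181 - 837)/(-1079 + 1083))*D(25, -7)) + 737094 = sqrt(390229 + ((1181 - 837)/(-1079 + 1083))*(-8 - 7)) + 737094 = sqrt(390229 + (344/4)*(-15)) + 737094 = sqrt(390229 + (344*(1/4))*(-15)) + 737094 = sqrt(390229 + 86*(-15)) + 737094 = sqrt(390229 - 1290) + 737094 = sqrt(388939) + 737094 = 737094 + sqrt(388939)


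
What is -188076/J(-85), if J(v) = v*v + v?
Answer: -2239/85 ≈ -26.341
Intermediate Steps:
J(v) = v + v² (J(v) = v² + v = v + v²)
-188076/J(-85) = -188076*(-1/(85*(1 - 85))) = -188076/((-85*(-84))) = -188076/7140 = -188076*1/7140 = -2239/85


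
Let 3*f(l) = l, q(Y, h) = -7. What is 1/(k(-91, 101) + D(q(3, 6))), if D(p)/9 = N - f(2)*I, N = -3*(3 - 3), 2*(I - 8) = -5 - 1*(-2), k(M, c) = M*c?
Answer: -1/9230 ≈ -0.00010834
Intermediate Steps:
f(l) = l/3
I = 13/2 (I = 8 + (-5 - 1*(-2))/2 = 8 + (-5 + 2)/2 = 8 + (½)*(-3) = 8 - 3/2 = 13/2 ≈ 6.5000)
N = 0 (N = -3*0 = 0)
D(p) = -39 (D(p) = 9*(0 - (⅓)*2*13/2) = 9*(0 - 2*13/(3*2)) = 9*(0 - 1*13/3) = 9*(0 - 13/3) = 9*(-13/3) = -39)
1/(k(-91, 101) + D(q(3, 6))) = 1/(-91*101 - 39) = 1/(-9191 - 39) = 1/(-9230) = -1/9230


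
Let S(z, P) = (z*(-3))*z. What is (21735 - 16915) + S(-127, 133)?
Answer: -43567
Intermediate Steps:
S(z, P) = -3*z² (S(z, P) = (-3*z)*z = -3*z²)
(21735 - 16915) + S(-127, 133) = (21735 - 16915) - 3*(-127)² = 4820 - 3*16129 = 4820 - 48387 = -43567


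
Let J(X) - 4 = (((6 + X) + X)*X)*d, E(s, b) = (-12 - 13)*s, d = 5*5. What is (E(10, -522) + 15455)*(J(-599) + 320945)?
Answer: 276292320545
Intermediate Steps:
d = 25
E(s, b) = -25*s
J(X) = 4 + 25*X*(6 + 2*X) (J(X) = 4 + (((6 + X) + X)*X)*25 = 4 + ((6 + 2*X)*X)*25 = 4 + (X*(6 + 2*X))*25 = 4 + 25*X*(6 + 2*X))
(E(10, -522) + 15455)*(J(-599) + 320945) = (-25*10 + 15455)*((4 + 50*(-599)² + 150*(-599)) + 320945) = (-250 + 15455)*((4 + 50*358801 - 89850) + 320945) = 15205*((4 + 17940050 - 89850) + 320945) = 15205*(17850204 + 320945) = 15205*18171149 = 276292320545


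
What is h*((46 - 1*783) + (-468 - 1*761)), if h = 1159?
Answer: -2278594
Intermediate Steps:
h*((46 - 1*783) + (-468 - 1*761)) = 1159*((46 - 1*783) + (-468 - 1*761)) = 1159*((46 - 783) + (-468 - 761)) = 1159*(-737 - 1229) = 1159*(-1966) = -2278594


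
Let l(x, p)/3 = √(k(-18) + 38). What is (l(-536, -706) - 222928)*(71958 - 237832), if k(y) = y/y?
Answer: 36977959072 - 497622*√39 ≈ 3.6975e+10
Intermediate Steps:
k(y) = 1
l(x, p) = 3*√39 (l(x, p) = 3*√(1 + 38) = 3*√39)
(l(-536, -706) - 222928)*(71958 - 237832) = (3*√39 - 222928)*(71958 - 237832) = (-222928 + 3*√39)*(-165874) = 36977959072 - 497622*√39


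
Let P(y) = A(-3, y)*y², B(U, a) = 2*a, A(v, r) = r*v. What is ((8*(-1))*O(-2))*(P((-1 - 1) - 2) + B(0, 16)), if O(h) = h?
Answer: 3584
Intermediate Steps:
P(y) = -3*y³ (P(y) = (y*(-3))*y² = (-3*y)*y² = -3*y³)
((8*(-1))*O(-2))*(P((-1 - 1) - 2) + B(0, 16)) = ((8*(-1))*(-2))*(-3*((-1 - 1) - 2)³ + 2*16) = (-8*(-2))*(-3*(-2 - 2)³ + 32) = 16*(-3*(-4)³ + 32) = 16*(-3*(-64) + 32) = 16*(192 + 32) = 16*224 = 3584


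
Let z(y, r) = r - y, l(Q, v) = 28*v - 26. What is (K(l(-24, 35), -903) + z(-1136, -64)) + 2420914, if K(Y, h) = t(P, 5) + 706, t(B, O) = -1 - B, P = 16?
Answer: 2422675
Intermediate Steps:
l(Q, v) = -26 + 28*v
K(Y, h) = 689 (K(Y, h) = (-1 - 1*16) + 706 = (-1 - 16) + 706 = -17 + 706 = 689)
(K(l(-24, 35), -903) + z(-1136, -64)) + 2420914 = (689 + (-64 - 1*(-1136))) + 2420914 = (689 + (-64 + 1136)) + 2420914 = (689 + 1072) + 2420914 = 1761 + 2420914 = 2422675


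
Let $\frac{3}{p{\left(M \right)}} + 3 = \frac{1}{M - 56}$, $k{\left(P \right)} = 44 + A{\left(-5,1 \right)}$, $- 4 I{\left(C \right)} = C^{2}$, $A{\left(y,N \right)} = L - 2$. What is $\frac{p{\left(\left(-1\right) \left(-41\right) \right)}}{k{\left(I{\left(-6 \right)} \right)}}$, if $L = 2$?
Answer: $- \frac{45}{2024} \approx -0.022233$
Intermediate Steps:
$A{\left(y,N \right)} = 0$ ($A{\left(y,N \right)} = 2 - 2 = 0$)
$I{\left(C \right)} = - \frac{C^{2}}{4}$
$k{\left(P \right)} = 44$ ($k{\left(P \right)} = 44 + 0 = 44$)
$p{\left(M \right)} = \frac{3}{-3 + \frac{1}{-56 + M}}$ ($p{\left(M \right)} = \frac{3}{-3 + \frac{1}{M - 56}} = \frac{3}{-3 + \frac{1}{-56 + M}}$)
$\frac{p{\left(\left(-1\right) \left(-41\right) \right)}}{k{\left(I{\left(-6 \right)} \right)}} = \frac{3 \frac{1}{-169 + 3 \left(\left(-1\right) \left(-41\right)\right)} \left(56 - \left(-1\right) \left(-41\right)\right)}{44} = \frac{3 \left(56 - 41\right)}{-169 + 3 \cdot 41} \cdot \frac{1}{44} = \frac{3 \left(56 - 41\right)}{-169 + 123} \cdot \frac{1}{44} = 3 \frac{1}{-46} \cdot 15 \cdot \frac{1}{44} = 3 \left(- \frac{1}{46}\right) 15 \cdot \frac{1}{44} = \left(- \frac{45}{46}\right) \frac{1}{44} = - \frac{45}{2024}$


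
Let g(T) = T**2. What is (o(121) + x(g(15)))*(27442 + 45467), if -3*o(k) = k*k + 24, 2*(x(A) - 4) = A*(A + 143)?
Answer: 2662320741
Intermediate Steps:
x(A) = 4 + A*(143 + A)/2 (x(A) = 4 + (A*(A + 143))/2 = 4 + (A*(143 + A))/2 = 4 + A*(143 + A)/2)
o(k) = -8 - k**2/3 (o(k) = -(k*k + 24)/3 = -(k**2 + 24)/3 = -(24 + k**2)/3 = -8 - k**2/3)
(o(121) + x(g(15)))*(27442 + 45467) = ((-8 - 1/3*121**2) + (4 + (15**2)**2/2 + (143/2)*15**2))*(27442 + 45467) = ((-8 - 1/3*14641) + (4 + (1/2)*225**2 + (143/2)*225))*72909 = ((-8 - 14641/3) + (4 + (1/2)*50625 + 32175/2))*72909 = (-14665/3 + (4 + 50625/2 + 32175/2))*72909 = (-14665/3 + 41404)*72909 = (109547/3)*72909 = 2662320741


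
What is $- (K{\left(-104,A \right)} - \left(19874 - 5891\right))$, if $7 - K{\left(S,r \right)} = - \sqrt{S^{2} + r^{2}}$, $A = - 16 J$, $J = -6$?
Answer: $13976 - 8 \sqrt{313} \approx 13834.0$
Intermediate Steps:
$A = 96$ ($A = \left(-16\right) \left(-6\right) = 96$)
$K{\left(S,r \right)} = 7 + \sqrt{S^{2} + r^{2}}$ ($K{\left(S,r \right)} = 7 - - \sqrt{S^{2} + r^{2}} = 7 + \sqrt{S^{2} + r^{2}}$)
$- (K{\left(-104,A \right)} - \left(19874 - 5891\right)) = - (\left(7 + \sqrt{\left(-104\right)^{2} + 96^{2}}\right) - \left(19874 - 5891\right)) = - (\left(7 + \sqrt{10816 + 9216}\right) - 13983) = - (\left(7 + \sqrt{20032}\right) - 13983) = - (\left(7 + 8 \sqrt{313}\right) - 13983) = - (-13976 + 8 \sqrt{313}) = 13976 - 8 \sqrt{313}$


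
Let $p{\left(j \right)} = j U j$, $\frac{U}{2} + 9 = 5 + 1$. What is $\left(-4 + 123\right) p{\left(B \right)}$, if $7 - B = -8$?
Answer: $-160650$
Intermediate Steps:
$B = 15$ ($B = 7 - -8 = 7 + 8 = 15$)
$U = -6$ ($U = -18 + 2 \left(5 + 1\right) = -18 + 2 \cdot 6 = -18 + 12 = -6$)
$p{\left(j \right)} = - 6 j^{2}$ ($p{\left(j \right)} = j \left(-6\right) j = - 6 j j = - 6 j^{2}$)
$\left(-4 + 123\right) p{\left(B \right)} = \left(-4 + 123\right) \left(- 6 \cdot 15^{2}\right) = 119 \left(\left(-6\right) 225\right) = 119 \left(-1350\right) = -160650$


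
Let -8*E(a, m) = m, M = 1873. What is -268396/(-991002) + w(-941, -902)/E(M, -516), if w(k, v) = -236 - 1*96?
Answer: -34633458/7102181 ≈ -4.8764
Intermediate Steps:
E(a, m) = -m/8
w(k, v) = -332 (w(k, v) = -236 - 96 = -332)
-268396/(-991002) + w(-941, -902)/E(M, -516) = -268396/(-991002) - 332/((-⅛*(-516))) = -268396*(-1/991002) - 332/129/2 = 134198/495501 - 332*2/129 = 134198/495501 - 664/129 = -34633458/7102181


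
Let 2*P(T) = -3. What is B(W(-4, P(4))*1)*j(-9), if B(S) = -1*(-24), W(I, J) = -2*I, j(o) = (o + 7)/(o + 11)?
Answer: -24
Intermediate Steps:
P(T) = -3/2 (P(T) = (½)*(-3) = -3/2)
j(o) = (7 + o)/(11 + o)
B(S) = 24
B(W(-4, P(4))*1)*j(-9) = 24*((7 - 9)/(11 - 9)) = 24*(-2/2) = 24*((½)*(-2)) = 24*(-1) = -24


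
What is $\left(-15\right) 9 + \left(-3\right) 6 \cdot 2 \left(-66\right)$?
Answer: $2241$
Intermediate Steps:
$\left(-15\right) 9 + \left(-3\right) 6 \cdot 2 \left(-66\right) = -135 + \left(-18\right) 2 \left(-66\right) = -135 - -2376 = -135 + 2376 = 2241$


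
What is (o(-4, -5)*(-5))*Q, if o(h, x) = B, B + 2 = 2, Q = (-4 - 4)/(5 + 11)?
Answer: 0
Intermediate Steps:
Q = -½ (Q = -8/16 = -8*1/16 = -½ ≈ -0.50000)
B = 0 (B = -2 + 2 = 0)
o(h, x) = 0
(o(-4, -5)*(-5))*Q = (0*(-5))*(-½) = 0*(-½) = 0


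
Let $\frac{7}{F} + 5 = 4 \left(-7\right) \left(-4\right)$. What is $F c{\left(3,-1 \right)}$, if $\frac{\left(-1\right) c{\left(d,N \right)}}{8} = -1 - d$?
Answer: $\frac{224}{107} \approx 2.0935$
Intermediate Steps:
$F = \frac{7}{107}$ ($F = \frac{7}{-5 + 4 \left(-7\right) \left(-4\right)} = \frac{7}{-5 - -112} = \frac{7}{-5 + 112} = \frac{7}{107} \approx 0.065421$)
$c{\left(d,N \right)} = 8 + 8 d$ ($c{\left(d,N \right)} = - 8 \left(-1 - d\right) = 8 + 8 d$)
$F c{\left(3,-1 \right)} = \frac{7 \left(8 + 8 \cdot 3\right)}{107} = \frac{7 \left(8 + 24\right)}{107} = \frac{7}{107} \cdot 32 = \frac{224}{107}$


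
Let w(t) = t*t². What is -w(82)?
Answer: -551368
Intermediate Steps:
w(t) = t³
-w(82) = -1*82³ = -1*551368 = -551368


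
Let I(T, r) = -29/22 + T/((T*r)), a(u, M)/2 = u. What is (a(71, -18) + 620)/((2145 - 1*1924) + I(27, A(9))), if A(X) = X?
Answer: 150876/43519 ≈ 3.4669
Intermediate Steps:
a(u, M) = 2*u
I(T, r) = -29/22 + 1/r (I(T, r) = -29*1/22 + T*(1/(T*r)) = -29/22 + 1/r)
(a(71, -18) + 620)/((2145 - 1*1924) + I(27, A(9))) = (2*71 + 620)/((2145 - 1*1924) + (-29/22 + 1/9)) = (142 + 620)/((2145 - 1924) + (-29/22 + ⅑)) = 762/(221 - 239/198) = 762/(43519/198) = 762*(198/43519) = 150876/43519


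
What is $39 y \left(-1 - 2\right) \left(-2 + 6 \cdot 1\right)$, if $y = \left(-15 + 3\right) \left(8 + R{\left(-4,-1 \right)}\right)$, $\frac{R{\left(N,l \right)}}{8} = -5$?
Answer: $-179712$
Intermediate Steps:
$R{\left(N,l \right)} = -40$ ($R{\left(N,l \right)} = 8 \left(-5\right) = -40$)
$y = 384$ ($y = \left(-15 + 3\right) \left(8 - 40\right) = \left(-12\right) \left(-32\right) = 384$)
$39 y \left(-1 - 2\right) \left(-2 + 6 \cdot 1\right) = 39 \cdot 384 \left(-1 - 2\right) \left(-2 + 6 \cdot 1\right) = 14976 \left(- 3 \left(-2 + 6\right)\right) = 14976 \left(\left(-3\right) 4\right) = 14976 \left(-12\right) = -179712$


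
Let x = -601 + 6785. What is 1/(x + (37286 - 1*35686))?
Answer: 1/7784 ≈ 0.00012847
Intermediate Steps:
x = 6184
1/(x + (37286 - 1*35686)) = 1/(6184 + (37286 - 1*35686)) = 1/(6184 + (37286 - 35686)) = 1/(6184 + 1600) = 1/7784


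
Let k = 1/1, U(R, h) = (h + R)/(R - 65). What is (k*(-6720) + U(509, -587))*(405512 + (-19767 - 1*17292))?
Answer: -183229097729/74 ≈ -2.4761e+9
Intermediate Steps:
U(R, h) = (R + h)/(-65 + R)
k = 1
(k*(-6720) + U(509, -587))*(405512 + (-19767 - 1*17292)) = (1*(-6720) + (509 - 587)/(-65 + 509))*(405512 + (-19767 - 1*17292)) = (-6720 - 78/444)*(405512 + (-19767 - 17292)) = (-6720 + (1/444)*(-78))*(405512 - 37059) = (-6720 - 13/74)*368453 = -497293/74*368453 = -183229097729/74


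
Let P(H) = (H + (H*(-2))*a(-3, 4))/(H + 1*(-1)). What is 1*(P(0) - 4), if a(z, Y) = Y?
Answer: -4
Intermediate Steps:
P(H) = -7*H/(-1 + H) (P(H) = (H + (H*(-2))*4)/(H + 1*(-1)) = (H - 2*H*4)/(H - 1) = (H - 8*H)/(-1 + H) = (-7*H)/(-1 + H) = -7*H/(-1 + H))
1*(P(0) - 4) = 1*(-7*0/(-1 + 0) - 4) = 1*(-7*0/(-1) - 4) = 1*(-7*0*(-1) - 4) = 1*(0 - 4) = 1*(-4) = -4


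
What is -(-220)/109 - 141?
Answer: -15149/109 ≈ -138.98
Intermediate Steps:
-(-220)/109 - 141 = -110*(-2/109) - 141 = 220/109 - 141 = -15149/109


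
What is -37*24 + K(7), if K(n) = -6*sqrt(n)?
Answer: -888 - 6*sqrt(7) ≈ -903.88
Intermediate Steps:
-37*24 + K(7) = -37*24 - 6*sqrt(7) = -888 - 6*sqrt(7)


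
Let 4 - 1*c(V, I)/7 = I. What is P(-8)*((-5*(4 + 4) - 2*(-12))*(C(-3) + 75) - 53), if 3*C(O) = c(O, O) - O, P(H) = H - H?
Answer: 0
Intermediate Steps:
c(V, I) = 28 - 7*I
P(H) = 0
C(O) = 28/3 - 8*O/3 (C(O) = ((28 - 7*O) - O)/3 = (28 - 8*O)/3 = 28/3 - 8*O/3)
P(-8)*((-5*(4 + 4) - 2*(-12))*(C(-3) + 75) - 53) = 0*((-5*(4 + 4) - 2*(-12))*((28/3 - 8/3*(-3)) + 75) - 53) = 0*((-5*8 + 24)*((28/3 + 8) + 75) - 53) = 0*((-40 + 24)*(52/3 + 75) - 53) = 0*(-16*277/3 - 53) = 0*(-4432/3 - 53) = 0*(-4591/3) = 0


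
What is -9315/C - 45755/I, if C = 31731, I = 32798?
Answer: -585788425/346904446 ≈ -1.6886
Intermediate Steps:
-9315/C - 45755/I = -9315/31731 - 45755/32798 = -9315*1/31731 - 45755*1/32798 = -3105/10577 - 45755/32798 = -585788425/346904446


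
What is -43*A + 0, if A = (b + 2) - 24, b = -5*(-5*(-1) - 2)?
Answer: 1591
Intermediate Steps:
b = -15 (b = -5*(5 - 2) = -5*3 = -15)
A = -37 (A = (-15 + 2) - 24 = -13 - 24 = -37)
-43*A + 0 = -43*(-37) + 0 = 1591 + 0 = 1591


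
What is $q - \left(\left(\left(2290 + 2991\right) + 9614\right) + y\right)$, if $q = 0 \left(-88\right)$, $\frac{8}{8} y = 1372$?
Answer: $-16267$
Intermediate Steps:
$y = 1372$
$q = 0$
$q - \left(\left(\left(2290 + 2991\right) + 9614\right) + y\right) = 0 - \left(\left(\left(2290 + 2991\right) + 9614\right) + 1372\right) = 0 - \left(\left(5281 + 9614\right) + 1372\right) = 0 - \left(14895 + 1372\right) = 0 - 16267 = -16267$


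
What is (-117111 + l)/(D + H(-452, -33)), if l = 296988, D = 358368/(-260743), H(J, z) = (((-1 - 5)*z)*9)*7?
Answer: 15633889537/1084049938 ≈ 14.422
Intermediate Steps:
H(J, z) = -378*z (H(J, z) = (-6*z*9)*7 = -54*z*7 = -378*z)
D = -358368/260743 (D = 358368*(-1/260743) = -358368/260743 ≈ -1.3744)
(-117111 + l)/(D + H(-452, -33)) = (-117111 + 296988)/(-358368/260743 - 378*(-33)) = 179877/(-358368/260743 + 12474) = 179877/(3252149814/260743) = 179877*(260743/3252149814) = 15633889537/1084049938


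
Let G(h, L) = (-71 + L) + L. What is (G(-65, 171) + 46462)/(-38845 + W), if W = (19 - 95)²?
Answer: -46733/33069 ≈ -1.4132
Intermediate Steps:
G(h, L) = -71 + 2*L
W = 5776 (W = (-76)² = 5776)
(G(-65, 171) + 46462)/(-38845 + W) = ((-71 + 2*171) + 46462)/(-38845 + 5776) = ((-71 + 342) + 46462)/(-33069) = (271 + 46462)*(-1/33069) = 46733*(-1/33069) = -46733/33069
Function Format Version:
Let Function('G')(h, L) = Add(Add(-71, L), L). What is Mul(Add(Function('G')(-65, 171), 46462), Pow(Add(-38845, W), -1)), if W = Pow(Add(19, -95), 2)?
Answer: Rational(-46733, 33069) ≈ -1.4132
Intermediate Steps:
Function('G')(h, L) = Add(-71, Mul(2, L))
W = 5776 (W = Pow(-76, 2) = 5776)
Mul(Add(Function('G')(-65, 171), 46462), Pow(Add(-38845, W), -1)) = Mul(Add(Add(-71, Mul(2, 171)), 46462), Pow(Add(-38845, 5776), -1)) = Mul(Add(Add(-71, 342), 46462), Pow(-33069, -1)) = Mul(Add(271, 46462), Rational(-1, 33069)) = Mul(46733, Rational(-1, 33069)) = Rational(-46733, 33069)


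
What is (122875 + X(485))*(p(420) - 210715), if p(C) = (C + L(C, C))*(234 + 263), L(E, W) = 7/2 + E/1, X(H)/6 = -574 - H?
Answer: 48590305689/2 ≈ 2.4295e+10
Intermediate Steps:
X(H) = -3444 - 6*H (X(H) = 6*(-574 - H) = -3444 - 6*H)
L(E, W) = 7/2 + E (L(E, W) = 7*(½) + E*1 = 7/2 + E)
p(C) = 3479/2 + 994*C (p(C) = (C + (7/2 + C))*(234 + 263) = (7/2 + 2*C)*497 = 3479/2 + 994*C)
(122875 + X(485))*(p(420) - 210715) = (122875 + (-3444 - 6*485))*((3479/2 + 994*420) - 210715) = (122875 + (-3444 - 2910))*((3479/2 + 417480) - 210715) = (122875 - 6354)*(838439/2 - 210715) = 116521*(417009/2) = 48590305689/2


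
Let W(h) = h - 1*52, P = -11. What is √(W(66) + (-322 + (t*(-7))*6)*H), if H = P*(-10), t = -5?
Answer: I*√12306 ≈ 110.93*I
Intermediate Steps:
W(h) = -52 + h (W(h) = h - 52 = -52 + h)
H = 110 (H = -11*(-10) = 110)
√(W(66) + (-322 + (t*(-7))*6)*H) = √((-52 + 66) + (-322 - 5*(-7)*6)*110) = √(14 + (-322 + 35*6)*110) = √(14 + (-322 + 210)*110) = √(14 - 112*110) = √(14 - 12320) = √(-12306) = I*√12306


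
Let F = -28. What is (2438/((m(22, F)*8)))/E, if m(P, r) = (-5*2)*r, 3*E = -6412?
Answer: -3657/7181440 ≈ -0.00050923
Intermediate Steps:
E = -6412/3 (E = (⅓)*(-6412) = -6412/3 ≈ -2137.3)
m(P, r) = -10*r
(2438/((m(22, F)*8)))/E = (2438/((-10*(-28)*8)))/(-6412/3) = (2438/((280*8)))*(-3/6412) = (2438/2240)*(-3/6412) = (2438*(1/2240))*(-3/6412) = (1219/1120)*(-3/6412) = -3657/7181440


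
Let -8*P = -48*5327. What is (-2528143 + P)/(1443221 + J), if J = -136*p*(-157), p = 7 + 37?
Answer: -2496181/2382709 ≈ -1.0476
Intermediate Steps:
p = 44
P = 31962 (P = -(-6)*5327 = -1/8*(-255696) = 31962)
J = 939488 (J = -136*44*(-157) = -5984*(-157) = 939488)
(-2528143 + P)/(1443221 + J) = (-2528143 + 31962)/(1443221 + 939488) = -2496181/2382709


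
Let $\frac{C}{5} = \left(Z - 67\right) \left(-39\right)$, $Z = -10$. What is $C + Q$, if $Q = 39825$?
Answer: $54840$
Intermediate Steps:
$C = 15015$ ($C = 5 \left(-10 - 67\right) \left(-39\right) = 5 \left(\left(-77\right) \left(-39\right)\right) = 5 \cdot 3003 = 15015$)
$C + Q = 15015 + 39825 = 54840$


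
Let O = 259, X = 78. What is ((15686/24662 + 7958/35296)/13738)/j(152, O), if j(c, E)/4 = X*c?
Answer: 5681161/4296368729516032 ≈ 1.3223e-9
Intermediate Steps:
j(c, E) = 312*c (j(c, E) = 4*(78*c) = 312*c)
((15686/24662 + 7958/35296)/13738)/j(152, O) = ((15686/24662 + 7958/35296)/13738)/((312*152)) = ((15686*(1/24662) + 7958*(1/35296))*(1/13738))/47424 = ((713/1121 + 3979/17648)*(1/13738))*(1/47424) = ((17043483/19783408)*(1/13738))*(1/47424) = (17043483/271784459104)*(1/47424) = 5681161/4296368729516032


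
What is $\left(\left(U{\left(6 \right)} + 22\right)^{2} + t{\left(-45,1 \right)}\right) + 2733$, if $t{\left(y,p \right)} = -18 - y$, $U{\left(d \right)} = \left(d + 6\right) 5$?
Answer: $9484$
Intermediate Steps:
$U{\left(d \right)} = 30 + 5 d$ ($U{\left(d \right)} = \left(6 + d\right) 5 = 30 + 5 d$)
$\left(\left(U{\left(6 \right)} + 22\right)^{2} + t{\left(-45,1 \right)}\right) + 2733 = \left(\left(\left(30 + 5 \cdot 6\right) + 22\right)^{2} - -27\right) + 2733 = \left(\left(\left(30 + 30\right) + 22\right)^{2} + \left(-18 + 45\right)\right) + 2733 = \left(\left(60 + 22\right)^{2} + 27\right) + 2733 = \left(82^{2} + 27\right) + 2733 = \left(6724 + 27\right) + 2733 = 6751 + 2733 = 9484$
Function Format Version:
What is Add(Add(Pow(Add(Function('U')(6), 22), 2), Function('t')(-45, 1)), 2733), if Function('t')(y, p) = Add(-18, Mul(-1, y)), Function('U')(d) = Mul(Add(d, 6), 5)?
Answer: 9484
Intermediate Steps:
Function('U')(d) = Add(30, Mul(5, d)) (Function('U')(d) = Mul(Add(6, d), 5) = Add(30, Mul(5, d)))
Add(Add(Pow(Add(Function('U')(6), 22), 2), Function('t')(-45, 1)), 2733) = Add(Add(Pow(Add(Add(30, Mul(5, 6)), 22), 2), Add(-18, Mul(-1, -45))), 2733) = Add(Add(Pow(Add(Add(30, 30), 22), 2), Add(-18, 45)), 2733) = Add(Add(Pow(Add(60, 22), 2), 27), 2733) = Add(Add(Pow(82, 2), 27), 2733) = Add(Add(6724, 27), 2733) = Add(6751, 2733) = 9484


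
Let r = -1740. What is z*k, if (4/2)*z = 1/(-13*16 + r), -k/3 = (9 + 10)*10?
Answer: 285/1948 ≈ 0.14630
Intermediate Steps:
k = -570 (k = -3*(9 + 10)*10 = -57*10 = -3*190 = -570)
z = -1/3896 (z = 1/(2*(-13*16 - 1740)) = 1/(2*(-208 - 1740)) = (½)/(-1948) = (½)*(-1/1948) = -1/3896 ≈ -0.00025667)
z*k = -1/3896*(-570) = 285/1948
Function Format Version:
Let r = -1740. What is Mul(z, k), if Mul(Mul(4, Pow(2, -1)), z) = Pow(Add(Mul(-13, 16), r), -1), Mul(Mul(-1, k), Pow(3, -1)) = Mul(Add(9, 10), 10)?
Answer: Rational(285, 1948) ≈ 0.14630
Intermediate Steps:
k = -570 (k = Mul(-3, Mul(Add(9, 10), 10)) = Mul(-3, Mul(19, 10)) = Mul(-3, 190) = -570)
z = Rational(-1, 3896) (z = Mul(Rational(1, 2), Pow(Add(Mul(-13, 16), -1740), -1)) = Mul(Rational(1, 2), Pow(Add(-208, -1740), -1)) = Mul(Rational(1, 2), Pow(-1948, -1)) = Mul(Rational(1, 2), Rational(-1, 1948)) = Rational(-1, 3896) ≈ -0.00025667)
Mul(z, k) = Mul(Rational(-1, 3896), -570) = Rational(285, 1948)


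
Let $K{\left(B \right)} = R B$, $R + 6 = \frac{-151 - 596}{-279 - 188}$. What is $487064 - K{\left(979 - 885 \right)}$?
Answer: $\frac{227652058}{467} \approx 4.8748 \cdot 10^{5}$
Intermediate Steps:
$R = - \frac{2055}{467}$ ($R = -6 + \frac{-151 - 596}{-279 - 188} = -6 - \frac{747}{-467} = -6 - - \frac{747}{467} = -6 + \frac{747}{467} = - \frac{2055}{467} \approx -4.4004$)
$K{\left(B \right)} = - \frac{2055 B}{467}$
$487064 - K{\left(979 - 885 \right)} = 487064 - - \frac{2055 \left(979 - 885\right)}{467} = 487064 - \left(- \frac{2055}{467}\right) 94 = 487064 - - \frac{193170}{467} = 487064 + \frac{193170}{467} = \frac{227652058}{467}$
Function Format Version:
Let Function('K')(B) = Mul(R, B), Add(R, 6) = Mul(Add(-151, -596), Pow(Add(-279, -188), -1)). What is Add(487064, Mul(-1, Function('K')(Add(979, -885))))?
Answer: Rational(227652058, 467) ≈ 4.8748e+5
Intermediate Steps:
R = Rational(-2055, 467) (R = Add(-6, Mul(Add(-151, -596), Pow(Add(-279, -188), -1))) = Add(-6, Mul(-747, Pow(-467, -1))) = Add(-6, Mul(-747, Rational(-1, 467))) = Add(-6, Rational(747, 467)) = Rational(-2055, 467) ≈ -4.4004)
Function('K')(B) = Mul(Rational(-2055, 467), B)
Add(487064, Mul(-1, Function('K')(Add(979, -885)))) = Add(487064, Mul(-1, Mul(Rational(-2055, 467), Add(979, -885)))) = Add(487064, Mul(-1, Mul(Rational(-2055, 467), 94))) = Add(487064, Mul(-1, Rational(-193170, 467))) = Add(487064, Rational(193170, 467)) = Rational(227652058, 467)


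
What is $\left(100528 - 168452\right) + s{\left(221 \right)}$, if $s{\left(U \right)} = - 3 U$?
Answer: $-68587$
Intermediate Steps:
$\left(100528 - 168452\right) + s{\left(221 \right)} = \left(100528 - 168452\right) - 663 = -67924 - 663 = -68587$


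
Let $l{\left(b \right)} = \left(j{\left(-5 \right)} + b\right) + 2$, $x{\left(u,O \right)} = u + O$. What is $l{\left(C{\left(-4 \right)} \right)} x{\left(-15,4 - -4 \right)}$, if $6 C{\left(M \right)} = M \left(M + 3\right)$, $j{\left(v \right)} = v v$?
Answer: $- \frac{581}{3} \approx -193.67$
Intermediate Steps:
$j{\left(v \right)} = v^{2}$
$x{\left(u,O \right)} = O + u$
$C{\left(M \right)} = \frac{M \left(3 + M\right)}{6}$ ($C{\left(M \right)} = \frac{M \left(M + 3\right)}{6} = \frac{M \left(3 + M\right)}{6}$)
$l{\left(b \right)} = 27 + b$ ($l{\left(b \right)} = \left(\left(-5\right)^{2} + b\right) + 2 = \left(25 + b\right) + 2 = 27 + b$)
$l{\left(C{\left(-4 \right)} \right)} x{\left(-15,4 - -4 \right)} = \left(27 + \frac{1}{6} \left(-4\right) \left(3 - 4\right)\right) \left(\left(4 - -4\right) - 15\right) = \left(27 + \frac{1}{6} \left(-4\right) \left(-1\right)\right) \left(\left(4 + 4\right) - 15\right) = \left(27 + \frac{2}{3}\right) \left(8 - 15\right) = \frac{83}{3} \left(-7\right) = - \frac{581}{3}$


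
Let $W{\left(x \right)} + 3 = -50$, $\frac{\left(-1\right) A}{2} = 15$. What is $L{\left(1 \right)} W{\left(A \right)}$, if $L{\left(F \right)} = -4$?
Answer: $212$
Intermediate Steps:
$A = -30$ ($A = \left(-2\right) 15 = -30$)
$W{\left(x \right)} = -53$ ($W{\left(x \right)} = -3 - 50 = -53$)
$L{\left(1 \right)} W{\left(A \right)} = \left(-4\right) \left(-53\right) = 212$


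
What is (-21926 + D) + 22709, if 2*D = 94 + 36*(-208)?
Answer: -2914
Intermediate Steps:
D = -3697 (D = (94 + 36*(-208))/2 = (94 - 7488)/2 = (½)*(-7394) = -3697)
(-21926 + D) + 22709 = (-21926 - 3697) + 22709 = -25623 + 22709 = -2914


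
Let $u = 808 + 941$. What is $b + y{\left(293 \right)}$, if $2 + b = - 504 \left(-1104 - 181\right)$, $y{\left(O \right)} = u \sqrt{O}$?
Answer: $647638 + 1749 \sqrt{293} \approx 6.7758 \cdot 10^{5}$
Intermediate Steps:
$u = 1749$
$y{\left(O \right)} = 1749 \sqrt{O}$
$b = 647638$ ($b = -2 - 504 \left(-1104 - 181\right) = -2 - -647640 = -2 + 647640 = 647638$)
$b + y{\left(293 \right)} = 647638 + 1749 \sqrt{293}$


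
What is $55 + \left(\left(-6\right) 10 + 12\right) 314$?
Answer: $-15017$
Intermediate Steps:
$55 + \left(\left(-6\right) 10 + 12\right) 314 = 55 + \left(-60 + 12\right) 314 = 55 - 15072 = -15017$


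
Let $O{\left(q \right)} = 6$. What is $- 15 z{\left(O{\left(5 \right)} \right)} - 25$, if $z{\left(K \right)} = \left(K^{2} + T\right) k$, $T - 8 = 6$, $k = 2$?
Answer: $-1525$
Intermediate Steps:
$T = 14$ ($T = 8 + 6 = 14$)
$z{\left(K \right)} = 28 + 2 K^{2}$ ($z{\left(K \right)} = \left(K^{2} + 14\right) 2 = \left(14 + K^{2}\right) 2 = 28 + 2 K^{2}$)
$- 15 z{\left(O{\left(5 \right)} \right)} - 25 = - 15 \left(28 + 2 \cdot 6^{2}\right) - 25 = - 15 \left(28 + 2 \cdot 36\right) - 25 = - 15 \left(28 + 72\right) - 25 = \left(-15\right) 100 - 25 = -1500 - 25 = -1525$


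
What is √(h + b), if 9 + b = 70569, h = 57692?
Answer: 2*√32063 ≈ 358.12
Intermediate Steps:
b = 70560 (b = -9 + 70569 = 70560)
√(h + b) = √(57692 + 70560) = √128252 = 2*√32063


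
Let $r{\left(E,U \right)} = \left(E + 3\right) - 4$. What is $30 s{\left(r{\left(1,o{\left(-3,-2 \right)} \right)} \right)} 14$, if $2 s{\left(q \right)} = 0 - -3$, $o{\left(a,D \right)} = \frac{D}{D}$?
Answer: $630$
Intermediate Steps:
$o{\left(a,D \right)} = 1$
$r{\left(E,U \right)} = -1 + E$ ($r{\left(E,U \right)} = \left(3 + E\right) - 4 = -1 + E$)
$s{\left(q \right)} = \frac{3}{2}$ ($s{\left(q \right)} = \frac{0 - -3}{2} = \frac{0 + 3}{2} = \frac{1}{2} \cdot 3 = \frac{3}{2}$)
$30 s{\left(r{\left(1,o{\left(-3,-2 \right)} \right)} \right)} 14 = 30 \cdot \frac{3}{2} \cdot 14 = 45 \cdot 14 = 630$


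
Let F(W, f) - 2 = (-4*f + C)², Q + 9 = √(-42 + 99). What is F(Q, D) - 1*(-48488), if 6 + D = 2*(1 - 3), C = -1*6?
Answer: 49646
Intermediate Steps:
C = -6
Q = -9 + √57 (Q = -9 + √(-42 + 99) = -9 + √57 ≈ -1.4502)
D = -10 (D = -6 + 2*(1 - 3) = -6 + 2*(-2) = -6 - 4 = -10)
F(W, f) = 2 + (-6 - 4*f)² (F(W, f) = 2 + (-4*f - 6)² = 2 + (-6 - 4*f)²)
F(Q, D) - 1*(-48488) = (38 + 16*(-10)² + 48*(-10)) - 1*(-48488) = (38 + 16*100 - 480) + 48488 = (38 + 1600 - 480) + 48488 = 1158 + 48488 = 49646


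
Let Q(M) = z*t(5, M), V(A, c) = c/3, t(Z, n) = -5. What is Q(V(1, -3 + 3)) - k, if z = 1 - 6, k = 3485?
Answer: -3460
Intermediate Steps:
V(A, c) = c/3 (V(A, c) = c*(⅓) = c/3)
z = -5
Q(M) = 25 (Q(M) = -5*(-5) = 25)
Q(V(1, -3 + 3)) - k = 25 - 1*3485 = 25 - 3485 = -3460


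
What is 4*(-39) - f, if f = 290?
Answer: -446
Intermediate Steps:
4*(-39) - f = 4*(-39) - 1*290 = -156 - 290 = -446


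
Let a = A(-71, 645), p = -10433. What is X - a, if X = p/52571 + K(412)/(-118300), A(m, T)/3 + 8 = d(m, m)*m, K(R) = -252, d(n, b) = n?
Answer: -3353719866311/222112475 ≈ -15099.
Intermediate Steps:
A(m, T) = -24 + 3*m² (A(m, T) = -24 + 3*(m*m) = -24 + 3*m²)
a = 15099 (a = -24 + 3*(-71)² = -24 + 3*5041 = -24 + 15123 = 15099)
X = -43606286/222112475 (X = -10433/52571 - 252/(-118300) = -10433*1/52571 - 252*(-1/118300) = -10433/52571 + 9/4225 = -43606286/222112475 ≈ -0.19633)
X - a = -43606286/222112475 - 1*15099 = -43606286/222112475 - 15099 = -3353719866311/222112475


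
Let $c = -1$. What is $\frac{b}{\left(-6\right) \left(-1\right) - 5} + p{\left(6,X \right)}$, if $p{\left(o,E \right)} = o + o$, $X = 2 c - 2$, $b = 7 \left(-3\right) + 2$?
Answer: $-7$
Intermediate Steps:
$b = -19$ ($b = -21 + 2 = -19$)
$X = -4$ ($X = 2 \left(-1\right) - 2 = -2 - 2 = -4$)
$p{\left(o,E \right)} = 2 o$
$\frac{b}{\left(-6\right) \left(-1\right) - 5} + p{\left(6,X \right)} = \frac{1}{\left(-6\right) \left(-1\right) - 5} \left(-19\right) + 2 \cdot 6 = \frac{1}{6 - 5} \left(-19\right) + 12 = 1^{-1} \left(-19\right) + 12 = 1 \left(-19\right) + 12 = -19 + 12 = -7$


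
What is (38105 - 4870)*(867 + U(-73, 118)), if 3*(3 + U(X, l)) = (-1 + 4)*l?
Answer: 32636770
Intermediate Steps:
U(X, l) = -3 + l (U(X, l) = -3 + ((-1 + 4)*l)/3 = -3 + (3*l)/3 = -3 + l)
(38105 - 4870)*(867 + U(-73, 118)) = (38105 - 4870)*(867 + (-3 + 118)) = 33235*(867 + 115) = 33235*982 = 32636770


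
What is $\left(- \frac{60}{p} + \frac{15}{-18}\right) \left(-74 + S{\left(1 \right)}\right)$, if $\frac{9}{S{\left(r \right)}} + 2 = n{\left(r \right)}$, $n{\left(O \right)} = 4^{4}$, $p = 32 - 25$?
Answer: $\frac{7420865}{10668} \approx 695.62$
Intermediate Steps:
$p = 7$
$n{\left(O \right)} = 256$
$S{\left(r \right)} = \frac{9}{254}$ ($S{\left(r \right)} = \frac{9}{-2 + 256} = \frac{9}{254}$)
$\left(- \frac{60}{p} + \frac{15}{-18}\right) \left(-74 + S{\left(1 \right)}\right) = \left(- \frac{60}{7} + \frac{15}{-18}\right) \left(-74 + \frac{9}{254}\right) = \left(\left(-60\right) \frac{1}{7} + 15 \left(- \frac{1}{18}\right)\right) \left(- \frac{18787}{254}\right) = \left(- \frac{60}{7} - \frac{5}{6}\right) \left(- \frac{18787}{254}\right) = \left(- \frac{395}{42}\right) \left(- \frac{18787}{254}\right) = \frac{7420865}{10668}$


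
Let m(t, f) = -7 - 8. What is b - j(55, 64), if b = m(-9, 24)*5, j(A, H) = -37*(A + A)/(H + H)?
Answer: -2765/64 ≈ -43.203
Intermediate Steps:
j(A, H) = -37*A/H
m(t, f) = -15
b = -75 (b = -15*5 = -75)
b - j(55, 64) = -75 - (-37)*55/64 = -75 - 1*(-2035/64) = -75 + 2035/64 = -2765/64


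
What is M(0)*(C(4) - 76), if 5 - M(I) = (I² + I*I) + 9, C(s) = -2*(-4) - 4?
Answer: 288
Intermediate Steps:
C(s) = 4 (C(s) = 8 - 4 = 4)
M(I) = -4 - 2*I² (M(I) = 5 - ((I² + I*I) + 9) = 5 - ((I² + I²) + 9) = 5 - (2*I² + 9) = 5 - (9 + 2*I²) = 5 + (-9 - 2*I²) = -4 - 2*I²)
M(0)*(C(4) - 76) = (-4 - 2*0²)*(4 - 76) = (-4 - 2*0)*(-72) = (-4 + 0)*(-72) = -4*(-72) = 288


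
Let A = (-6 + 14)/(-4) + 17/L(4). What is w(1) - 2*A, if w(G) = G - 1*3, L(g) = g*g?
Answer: -1/8 ≈ -0.12500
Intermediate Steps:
L(g) = g**2
w(G) = -3 + G (w(G) = G - 3 = -3 + G)
A = -15/16 (A = (-6 + 14)/(-4) + 17/(4**2) = 8*(-1/4) + 17/16 = -2 + 17*(1/16) = -2 + 17/16 = -15/16 ≈ -0.93750)
w(1) - 2*A = (-3 + 1) - 2*(-15/16) = -2 + 15/8 = -1/8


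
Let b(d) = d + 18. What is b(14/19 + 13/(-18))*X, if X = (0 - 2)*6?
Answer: -12322/57 ≈ -216.18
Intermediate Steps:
b(d) = 18 + d
X = -12 (X = -2*6 = -12)
b(14/19 + 13/(-18))*X = (18 + (14/19 + 13/(-18)))*(-12) = (18 + (14*(1/19) + 13*(-1/18)))*(-12) = (18 + (14/19 - 13/18))*(-12) = (18 + 5/342)*(-12) = (6161/342)*(-12) = -12322/57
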